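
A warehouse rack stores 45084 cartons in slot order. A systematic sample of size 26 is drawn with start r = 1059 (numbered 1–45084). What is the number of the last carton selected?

44409

k = 45084/26 = 1734
26th selection = r + (26−1)·k = 1059 + 25×1734 = 1059 + 43350 = 44409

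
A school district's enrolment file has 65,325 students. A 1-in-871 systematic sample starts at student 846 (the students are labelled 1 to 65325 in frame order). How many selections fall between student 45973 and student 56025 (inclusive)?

k = 871
First selection ≥ 45973: 846 + ⌈(45973−846)/871⌉·871 = 846 + 52×871 = 46138
Last selection ≤ 56025: 846 + ⌊(56025−846)/871⌋·871 = 846 + 63×871 = 55719
Count = 63 − 52 + 1 = 12

12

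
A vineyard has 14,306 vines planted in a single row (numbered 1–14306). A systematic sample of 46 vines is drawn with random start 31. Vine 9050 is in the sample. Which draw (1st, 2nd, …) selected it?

k = 14306/46 = 311
position = (9050 − 31)/311 + 1 = 9019/311 + 1 = 29 + 1 = 30

30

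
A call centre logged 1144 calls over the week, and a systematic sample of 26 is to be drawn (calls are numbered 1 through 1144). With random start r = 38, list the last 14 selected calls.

k = N/n = 1144/26 = 44
13th selection = 38 + 12×44 = 566
14th: 566 + 44 = 610
15th: 610 + 44 = 654
16th: 654 + 44 = 698
17th: 698 + 44 = 742
18th: 742 + 44 = 786
19th: 786 + 44 = 830
20th: 830 + 44 = 874
21st: 874 + 44 = 918
22nd: 918 + 44 = 962
23rd: 962 + 44 = 1006
24th: 1006 + 44 = 1050
25th: 1050 + 44 = 1094
26th: 1094 + 44 = 1138

566, 610, 654, 698, 742, 786, 830, 874, 918, 962, 1006, 1050, 1094, 1138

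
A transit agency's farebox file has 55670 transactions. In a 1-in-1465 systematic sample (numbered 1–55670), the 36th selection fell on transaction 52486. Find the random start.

1211

k = 1465
r = 52486 − (36−1)×1465 = 52486 − 51275 = 1211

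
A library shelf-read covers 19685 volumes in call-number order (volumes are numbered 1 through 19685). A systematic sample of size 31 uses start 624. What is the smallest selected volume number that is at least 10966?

11419

k = 19685/31 = 635
Steps past start: ⌈(10966 − 624)/635⌉ = ⌈10342/635⌉ = 17
Selected volume: 624 + 17×635 = 11419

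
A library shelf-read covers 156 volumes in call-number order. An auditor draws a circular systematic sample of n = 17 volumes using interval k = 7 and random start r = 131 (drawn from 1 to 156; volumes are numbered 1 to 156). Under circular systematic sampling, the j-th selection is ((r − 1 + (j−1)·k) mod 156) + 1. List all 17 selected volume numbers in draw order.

131, 138, 145, 152, 3, 10, 17, 24, 31, 38, 45, 52, 59, 66, 73, 80, 87

Selection 1: 131
Selection 2: 131 + 7 = 138
Selection 3: 138 + 7 = 145
Selection 4: 145 + 7 = 152
Selection 5: 152 + 7 = 159 → 159 − 156 = 3
Selection 6: 3 + 7 = 10
Selection 7: 10 + 7 = 17
Selection 8: 17 + 7 = 24
Selection 9: 24 + 7 = 31
Selection 10: 31 + 7 = 38
Selection 11: 38 + 7 = 45
Selection 12: 45 + 7 = 52
Selection 13: 52 + 7 = 59
Selection 14: 59 + 7 = 66
Selection 15: 66 + 7 = 73
Selection 16: 73 + 7 = 80
Selection 17: 80 + 7 = 87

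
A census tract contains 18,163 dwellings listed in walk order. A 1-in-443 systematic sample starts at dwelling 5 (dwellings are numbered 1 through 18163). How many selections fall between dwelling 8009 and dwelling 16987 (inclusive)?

20

k = 443
First selection ≥ 8009: 5 + ⌈(8009−5)/443⌉·443 = 5 + 19×443 = 8422
Last selection ≤ 16987: 5 + ⌊(16987−5)/443⌋·443 = 5 + 38×443 = 16839
Count = 38 − 19 + 1 = 20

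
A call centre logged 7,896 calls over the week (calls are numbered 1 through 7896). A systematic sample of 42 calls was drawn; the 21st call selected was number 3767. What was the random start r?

k = 7896/42 = 188
r = 3767 − (21−1)×188 = 3767 − 3760 = 7

7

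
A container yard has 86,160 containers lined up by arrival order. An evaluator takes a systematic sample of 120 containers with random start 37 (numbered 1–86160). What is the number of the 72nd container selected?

k = 86160/120 = 718
72nd selection = r + (72−1)·k = 37 + 71×718 = 37 + 50978 = 51015

51015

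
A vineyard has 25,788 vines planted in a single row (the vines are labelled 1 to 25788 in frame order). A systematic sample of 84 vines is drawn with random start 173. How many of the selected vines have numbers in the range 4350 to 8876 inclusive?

15

k = 25788/84 = 307
First selection ≥ 4350: 173 + ⌈(4350−173)/307⌉·307 = 173 + 14×307 = 4471
Last selection ≤ 8876: 173 + ⌊(8876−173)/307⌋·307 = 173 + 28×307 = 8769
Count = 28 − 14 + 1 = 15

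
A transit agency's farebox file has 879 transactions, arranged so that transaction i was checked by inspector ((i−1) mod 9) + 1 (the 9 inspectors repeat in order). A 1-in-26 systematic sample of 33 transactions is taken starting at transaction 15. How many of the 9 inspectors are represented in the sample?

9

Consecutive selections differ by k = 26, so their inspector numbers differ by 26 mod 9 = 8.
gcd(26, 9) = 1, so the sample visits 9/1 = 9 distinct residues mod 9.
Start 15 is inspector 6; the inspectors hit are 1, 2, 3, 4, 5, 6, 7, 8, 9.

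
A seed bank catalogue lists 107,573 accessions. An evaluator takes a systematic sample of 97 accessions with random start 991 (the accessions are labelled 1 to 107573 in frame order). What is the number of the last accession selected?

k = 107573/97 = 1109
97th selection = r + (97−1)·k = 991 + 96×1109 = 991 + 106464 = 107455

107455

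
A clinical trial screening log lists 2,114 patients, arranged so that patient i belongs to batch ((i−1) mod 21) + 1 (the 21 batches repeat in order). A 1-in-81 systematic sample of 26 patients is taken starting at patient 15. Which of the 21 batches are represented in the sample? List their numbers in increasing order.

3, 6, 9, 12, 15, 18, 21

Consecutive selections differ by k = 81, so their batch numbers differ by 81 mod 21 = 18.
gcd(81, 21) = 3, so the sample visits 21/3 = 7 distinct residues mod 21.
Start 15 is batch 15; the batches hit are 3, 6, 9, 12, 15, 18, 21.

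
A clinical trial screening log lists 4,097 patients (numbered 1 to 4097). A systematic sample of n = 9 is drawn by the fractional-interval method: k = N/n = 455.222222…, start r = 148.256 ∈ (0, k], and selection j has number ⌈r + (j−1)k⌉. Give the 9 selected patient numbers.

149, 604, 1059, 1514, 1970, 2425, 2880, 3335, 3791

j=1: r + 0k = 148.256 → ⌈·⌉ = 149
j=2: r + 1k = 603.478222… → ⌈·⌉ = 604
j=3: r + 2k = 1058.700444… → ⌈·⌉ = 1059
j=4: r + 3k = 1513.922666… → ⌈·⌉ = 1514
j=5: r + 4k = 1969.144888… → ⌈·⌉ = 1970
j=6: r + 5k = 2424.367111… → ⌈·⌉ = 2425
j=7: r + 6k = 2879.589333… → ⌈·⌉ = 2880
j=8: r + 7k = 3334.811555… → ⌈·⌉ = 3335
j=9: r + 8k = 3790.033777… → ⌈·⌉ = 3791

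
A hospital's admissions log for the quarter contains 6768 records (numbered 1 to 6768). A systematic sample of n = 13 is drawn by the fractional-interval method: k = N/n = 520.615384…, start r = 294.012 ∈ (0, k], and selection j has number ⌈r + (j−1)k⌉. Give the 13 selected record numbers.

295, 815, 1336, 1856, 2377, 2898, 3418, 3939, 4459, 4980, 5501, 6021, 6542

j=1: r + 0k = 294.012 → ⌈·⌉ = 295
j=2: r + 1k = 814.627384… → ⌈·⌉ = 815
j=3: r + 2k = 1335.242769… → ⌈·⌉ = 1336
j=4: r + 3k = 1855.858153… → ⌈·⌉ = 1856
j=5: r + 4k = 2376.473538… → ⌈·⌉ = 2377
j=6: r + 5k = 2897.088923… → ⌈·⌉ = 2898
j=7: r + 6k = 3417.704307… → ⌈·⌉ = 3418
j=8: r + 7k = 3938.319692… → ⌈·⌉ = 3939
j=9: r + 8k = 4458.935076… → ⌈·⌉ = 4459
j=10: r + 9k = 4979.550461… → ⌈·⌉ = 4980
j=11: r + 10k = 5500.165846… → ⌈·⌉ = 5501
j=12: r + 11k = 6020.781230… → ⌈·⌉ = 6021
j=13: r + 12k = 6541.396615… → ⌈·⌉ = 6542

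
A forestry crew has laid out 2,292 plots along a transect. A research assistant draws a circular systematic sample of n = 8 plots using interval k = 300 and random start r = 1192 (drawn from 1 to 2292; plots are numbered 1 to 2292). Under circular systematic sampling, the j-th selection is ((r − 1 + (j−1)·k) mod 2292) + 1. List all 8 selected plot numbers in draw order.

1192, 1492, 1792, 2092, 100, 400, 700, 1000

Selection 1: 1192
Selection 2: 1192 + 300 = 1492
Selection 3: 1492 + 300 = 1792
Selection 4: 1792 + 300 = 2092
Selection 5: 2092 + 300 = 2392 → 2392 − 2292 = 100
Selection 6: 100 + 300 = 400
Selection 7: 400 + 300 = 700
Selection 8: 700 + 300 = 1000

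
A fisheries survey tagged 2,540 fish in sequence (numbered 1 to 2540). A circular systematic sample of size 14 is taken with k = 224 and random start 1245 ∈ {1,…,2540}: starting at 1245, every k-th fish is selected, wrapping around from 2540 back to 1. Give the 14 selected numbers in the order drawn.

Selection 1: 1245
Selection 2: 1245 + 224 = 1469
Selection 3: 1469 + 224 = 1693
Selection 4: 1693 + 224 = 1917
Selection 5: 1917 + 224 = 2141
Selection 6: 2141 + 224 = 2365
Selection 7: 2365 + 224 = 2589 → 2589 − 2540 = 49
Selection 8: 49 + 224 = 273
Selection 9: 273 + 224 = 497
Selection 10: 497 + 224 = 721
Selection 11: 721 + 224 = 945
Selection 12: 945 + 224 = 1169
Selection 13: 1169 + 224 = 1393
Selection 14: 1393 + 224 = 1617

1245, 1469, 1693, 1917, 2141, 2365, 49, 273, 497, 721, 945, 1169, 1393, 1617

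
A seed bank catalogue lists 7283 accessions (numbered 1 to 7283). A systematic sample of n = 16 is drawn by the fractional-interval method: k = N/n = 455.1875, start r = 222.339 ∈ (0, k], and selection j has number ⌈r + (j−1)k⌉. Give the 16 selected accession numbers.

j=1: r + 0k = 222.339 → ⌈·⌉ = 223
j=2: r + 1k = 677.5265 → ⌈·⌉ = 678
j=3: r + 2k = 1132.714 → ⌈·⌉ = 1133
j=4: r + 3k = 1587.9015 → ⌈·⌉ = 1588
j=5: r + 4k = 2043.089 → ⌈·⌉ = 2044
j=6: r + 5k = 2498.2765 → ⌈·⌉ = 2499
j=7: r + 6k = 2953.464 → ⌈·⌉ = 2954
j=8: r + 7k = 3408.6515 → ⌈·⌉ = 3409
j=9: r + 8k = 3863.839 → ⌈·⌉ = 3864
j=10: r + 9k = 4319.0265 → ⌈·⌉ = 4320
j=11: r + 10k = 4774.214 → ⌈·⌉ = 4775
j=12: r + 11k = 5229.4015 → ⌈·⌉ = 5230
j=13: r + 12k = 5684.589 → ⌈·⌉ = 5685
j=14: r + 13k = 6139.7765 → ⌈·⌉ = 6140
j=15: r + 14k = 6594.964 → ⌈·⌉ = 6595
j=16: r + 15k = 7050.1515 → ⌈·⌉ = 7051

223, 678, 1133, 1588, 2044, 2499, 2954, 3409, 3864, 4320, 4775, 5230, 5685, 6140, 6595, 7051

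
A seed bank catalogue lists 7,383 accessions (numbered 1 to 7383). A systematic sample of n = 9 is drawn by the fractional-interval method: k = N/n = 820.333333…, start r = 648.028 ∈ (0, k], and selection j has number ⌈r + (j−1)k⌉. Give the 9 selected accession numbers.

649, 1469, 2289, 3110, 3930, 4750, 5571, 6391, 7211

j=1: r + 0k = 648.028 → ⌈·⌉ = 649
j=2: r + 1k = 1468.361333… → ⌈·⌉ = 1469
j=3: r + 2k = 2288.694666… → ⌈·⌉ = 2289
j=4: r + 3k = 3109.028 → ⌈·⌉ = 3110
j=5: r + 4k = 3929.361333… → ⌈·⌉ = 3930
j=6: r + 5k = 4749.694666… → ⌈·⌉ = 4750
j=7: r + 6k = 5570.028 → ⌈·⌉ = 5571
j=8: r + 7k = 6390.361333… → ⌈·⌉ = 6391
j=9: r + 8k = 7210.694666… → ⌈·⌉ = 7211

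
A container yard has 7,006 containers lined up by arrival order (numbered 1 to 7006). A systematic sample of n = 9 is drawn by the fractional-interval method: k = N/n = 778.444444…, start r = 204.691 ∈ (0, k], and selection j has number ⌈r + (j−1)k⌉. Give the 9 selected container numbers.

205, 984, 1762, 2541, 3319, 4097, 4876, 5654, 6433

j=1: r + 0k = 204.691 → ⌈·⌉ = 205
j=2: r + 1k = 983.135444… → ⌈·⌉ = 984
j=3: r + 2k = 1761.579888… → ⌈·⌉ = 1762
j=4: r + 3k = 2540.024333… → ⌈·⌉ = 2541
j=5: r + 4k = 3318.468777… → ⌈·⌉ = 3319
j=6: r + 5k = 4096.913222… → ⌈·⌉ = 4097
j=7: r + 6k = 4875.357666… → ⌈·⌉ = 4876
j=8: r + 7k = 5653.802111… → ⌈·⌉ = 5654
j=9: r + 8k = 6432.246555… → ⌈·⌉ = 6433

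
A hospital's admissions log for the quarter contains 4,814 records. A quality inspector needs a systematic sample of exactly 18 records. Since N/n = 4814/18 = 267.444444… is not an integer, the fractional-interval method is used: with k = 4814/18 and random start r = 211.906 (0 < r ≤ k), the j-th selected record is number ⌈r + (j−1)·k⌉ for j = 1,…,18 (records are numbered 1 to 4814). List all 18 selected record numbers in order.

212, 480, 747, 1015, 1282, 1550, 1817, 2085, 2352, 2619, 2887, 3154, 3422, 3689, 3957, 4224, 4492, 4759

j=1: r + 0k = 211.906 → ⌈·⌉ = 212
j=2: r + 1k = 479.350444… → ⌈·⌉ = 480
j=3: r + 2k = 746.794888… → ⌈·⌉ = 747
j=4: r + 3k = 1014.239333… → ⌈·⌉ = 1015
j=5: r + 4k = 1281.683777… → ⌈·⌉ = 1282
j=6: r + 5k = 1549.128222… → ⌈·⌉ = 1550
j=7: r + 6k = 1816.572666… → ⌈·⌉ = 1817
j=8: r + 7k = 2084.017111… → ⌈·⌉ = 2085
j=9: r + 8k = 2351.461555… → ⌈·⌉ = 2352
j=10: r + 9k = 2618.906 → ⌈·⌉ = 2619
j=11: r + 10k = 2886.350444… → ⌈·⌉ = 2887
j=12: r + 11k = 3153.794888… → ⌈·⌉ = 3154
j=13: r + 12k = 3421.239333… → ⌈·⌉ = 3422
j=14: r + 13k = 3688.683777… → ⌈·⌉ = 3689
j=15: r + 14k = 3956.128222… → ⌈·⌉ = 3957
j=16: r + 15k = 4223.572666… → ⌈·⌉ = 4224
j=17: r + 16k = 4491.017111… → ⌈·⌉ = 4492
j=18: r + 17k = 4758.461555… → ⌈·⌉ = 4759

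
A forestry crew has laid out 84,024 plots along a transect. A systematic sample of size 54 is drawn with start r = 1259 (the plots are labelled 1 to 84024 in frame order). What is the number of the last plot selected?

k = 84024/54 = 1556
54th selection = r + (54−1)·k = 1259 + 53×1556 = 1259 + 82468 = 83727

83727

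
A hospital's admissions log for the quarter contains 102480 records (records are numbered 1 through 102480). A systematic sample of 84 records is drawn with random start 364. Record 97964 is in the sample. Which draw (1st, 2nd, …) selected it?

81

k = 102480/84 = 1220
position = (97964 − 364)/1220 + 1 = 97600/1220 + 1 = 80 + 1 = 81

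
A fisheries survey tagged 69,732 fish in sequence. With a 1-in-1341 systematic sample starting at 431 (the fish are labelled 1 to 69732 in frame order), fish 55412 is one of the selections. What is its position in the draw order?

42

k = 1341
position = (55412 − 431)/1341 + 1 = 54981/1341 + 1 = 41 + 1 = 42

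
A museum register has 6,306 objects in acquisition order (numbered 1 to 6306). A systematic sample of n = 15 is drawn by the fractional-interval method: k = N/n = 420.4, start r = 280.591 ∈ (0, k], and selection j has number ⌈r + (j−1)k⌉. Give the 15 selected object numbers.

j=1: r + 0k = 280.591 → ⌈·⌉ = 281
j=2: r + 1k = 700.991 → ⌈·⌉ = 701
j=3: r + 2k = 1121.391 → ⌈·⌉ = 1122
j=4: r + 3k = 1541.791 → ⌈·⌉ = 1542
j=5: r + 4k = 1962.191 → ⌈·⌉ = 1963
j=6: r + 5k = 2382.591 → ⌈·⌉ = 2383
j=7: r + 6k = 2802.991 → ⌈·⌉ = 2803
j=8: r + 7k = 3223.391 → ⌈·⌉ = 3224
j=9: r + 8k = 3643.791 → ⌈·⌉ = 3644
j=10: r + 9k = 4064.191 → ⌈·⌉ = 4065
j=11: r + 10k = 4484.591 → ⌈·⌉ = 4485
j=12: r + 11k = 4904.991 → ⌈·⌉ = 4905
j=13: r + 12k = 5325.391 → ⌈·⌉ = 5326
j=14: r + 13k = 5745.791 → ⌈·⌉ = 5746
j=15: r + 14k = 6166.191 → ⌈·⌉ = 6167

281, 701, 1122, 1542, 1963, 2383, 2803, 3224, 3644, 4065, 4485, 4905, 5326, 5746, 6167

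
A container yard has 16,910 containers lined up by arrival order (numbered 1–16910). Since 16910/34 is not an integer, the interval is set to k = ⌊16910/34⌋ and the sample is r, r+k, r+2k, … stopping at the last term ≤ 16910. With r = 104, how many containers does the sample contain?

34

k = ⌊16910/34⌋ = 497
Achieved size = ⌊(16910 − 104)/497⌋ + 1 = ⌊16806/497⌋ + 1 = 33 + 1 = 34
(last selection: 104 + 33×497 = 16505 ≤ 16910; next would be 17002 > 16910)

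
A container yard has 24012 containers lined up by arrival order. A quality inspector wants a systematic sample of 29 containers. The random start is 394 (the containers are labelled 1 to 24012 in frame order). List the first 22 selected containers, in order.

k = N/n = 24012/29 = 828
container 1: 394
container 2: 394 + 828 = 1222
container 3: 1222 + 828 = 2050
container 4: 2050 + 828 = 2878
container 5: 2878 + 828 = 3706
container 6: 3706 + 828 = 4534
container 7: 4534 + 828 = 5362
container 8: 5362 + 828 = 6190
container 9: 6190 + 828 = 7018
container 10: 7018 + 828 = 7846
container 11: 7846 + 828 = 8674
container 12: 8674 + 828 = 9502
container 13: 9502 + 828 = 10330
container 14: 10330 + 828 = 11158
container 15: 11158 + 828 = 11986
container 16: 11986 + 828 = 12814
container 17: 12814 + 828 = 13642
container 18: 13642 + 828 = 14470
container 19: 14470 + 828 = 15298
container 20: 15298 + 828 = 16126
container 21: 16126 + 828 = 16954
container 22: 16954 + 828 = 17782

394, 1222, 2050, 2878, 3706, 4534, 5362, 6190, 7018, 7846, 8674, 9502, 10330, 11158, 11986, 12814, 13642, 14470, 15298, 16126, 16954, 17782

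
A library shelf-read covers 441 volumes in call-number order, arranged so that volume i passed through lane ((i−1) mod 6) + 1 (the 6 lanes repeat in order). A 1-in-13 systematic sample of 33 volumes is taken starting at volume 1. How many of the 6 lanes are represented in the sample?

Consecutive selections differ by k = 13, so their lane numbers differ by 13 mod 6 = 1.
gcd(13, 6) = 1, so the sample visits 6/1 = 6 distinct residues mod 6.
Start 1 is lane 1; the lanes hit are 1, 2, 3, 4, 5, 6.

6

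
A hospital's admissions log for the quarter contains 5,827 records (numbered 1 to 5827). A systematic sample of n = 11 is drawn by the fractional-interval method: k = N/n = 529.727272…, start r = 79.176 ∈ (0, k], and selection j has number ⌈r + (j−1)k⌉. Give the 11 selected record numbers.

j=1: r + 0k = 79.176 → ⌈·⌉ = 80
j=2: r + 1k = 608.903272… → ⌈·⌉ = 609
j=3: r + 2k = 1138.630545… → ⌈·⌉ = 1139
j=4: r + 3k = 1668.357818… → ⌈·⌉ = 1669
j=5: r + 4k = 2198.085090… → ⌈·⌉ = 2199
j=6: r + 5k = 2727.812363… → ⌈·⌉ = 2728
j=7: r + 6k = 3257.539636… → ⌈·⌉ = 3258
j=8: r + 7k = 3787.266909… → ⌈·⌉ = 3788
j=9: r + 8k = 4316.994181… → ⌈·⌉ = 4317
j=10: r + 9k = 4846.721454… → ⌈·⌉ = 4847
j=11: r + 10k = 5376.448727… → ⌈·⌉ = 5377

80, 609, 1139, 1669, 2199, 2728, 3258, 3788, 4317, 4847, 5377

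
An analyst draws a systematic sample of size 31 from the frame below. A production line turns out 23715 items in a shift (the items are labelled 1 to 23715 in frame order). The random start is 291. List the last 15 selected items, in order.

12531, 13296, 14061, 14826, 15591, 16356, 17121, 17886, 18651, 19416, 20181, 20946, 21711, 22476, 23241

k = N/n = 23715/31 = 765
17th selection = 291 + 16×765 = 12531
18th: 12531 + 765 = 13296
19th: 13296 + 765 = 14061
20th: 14061 + 765 = 14826
21st: 14826 + 765 = 15591
22nd: 15591 + 765 = 16356
23rd: 16356 + 765 = 17121
24th: 17121 + 765 = 17886
25th: 17886 + 765 = 18651
26th: 18651 + 765 = 19416
27th: 19416 + 765 = 20181
28th: 20181 + 765 = 20946
29th: 20946 + 765 = 21711
30th: 21711 + 765 = 22476
31st: 22476 + 765 = 23241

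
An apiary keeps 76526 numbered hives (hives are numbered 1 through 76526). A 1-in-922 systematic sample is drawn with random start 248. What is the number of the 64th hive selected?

k = 922
64th selection = r + (64−1)·k = 248 + 63×922 = 248 + 58086 = 58334

58334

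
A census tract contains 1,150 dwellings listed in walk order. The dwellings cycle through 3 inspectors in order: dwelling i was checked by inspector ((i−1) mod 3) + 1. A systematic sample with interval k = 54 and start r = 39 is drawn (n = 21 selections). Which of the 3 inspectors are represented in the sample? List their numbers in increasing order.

3

Consecutive selections differ by k = 54, so their inspector numbers differ by 54 mod 3 = 0.
gcd(54, 3) = 3, so the sample visits 3/3 = 1 distinct residues mod 3.
Start 39 is inspector 3; the inspectors hit are 3.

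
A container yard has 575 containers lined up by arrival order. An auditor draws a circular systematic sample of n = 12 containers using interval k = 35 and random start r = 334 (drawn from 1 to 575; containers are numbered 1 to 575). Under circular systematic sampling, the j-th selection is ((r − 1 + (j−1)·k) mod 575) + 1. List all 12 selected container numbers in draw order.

Selection 1: 334
Selection 2: 334 + 35 = 369
Selection 3: 369 + 35 = 404
Selection 4: 404 + 35 = 439
Selection 5: 439 + 35 = 474
Selection 6: 474 + 35 = 509
Selection 7: 509 + 35 = 544
Selection 8: 544 + 35 = 579 → 579 − 575 = 4
Selection 9: 4 + 35 = 39
Selection 10: 39 + 35 = 74
Selection 11: 74 + 35 = 109
Selection 12: 109 + 35 = 144

334, 369, 404, 439, 474, 509, 544, 4, 39, 74, 109, 144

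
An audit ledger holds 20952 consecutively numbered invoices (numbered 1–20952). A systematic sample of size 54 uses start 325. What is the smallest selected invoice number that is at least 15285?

15457

k = 20952/54 = 388
Steps past start: ⌈(15285 − 325)/388⌉ = ⌈14960/388⌉ = 39
Selected invoice: 325 + 39×388 = 15457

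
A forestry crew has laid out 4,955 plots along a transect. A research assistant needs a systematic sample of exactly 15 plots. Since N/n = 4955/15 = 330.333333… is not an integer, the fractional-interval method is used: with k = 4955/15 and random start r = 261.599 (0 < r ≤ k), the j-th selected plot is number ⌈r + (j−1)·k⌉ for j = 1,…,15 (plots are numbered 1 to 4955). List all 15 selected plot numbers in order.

j=1: r + 0k = 261.599 → ⌈·⌉ = 262
j=2: r + 1k = 591.932333… → ⌈·⌉ = 592
j=3: r + 2k = 922.265666… → ⌈·⌉ = 923
j=4: r + 3k = 1252.599 → ⌈·⌉ = 1253
j=5: r + 4k = 1582.932333… → ⌈·⌉ = 1583
j=6: r + 5k = 1913.265666… → ⌈·⌉ = 1914
j=7: r + 6k = 2243.599 → ⌈·⌉ = 2244
j=8: r + 7k = 2573.932333… → ⌈·⌉ = 2574
j=9: r + 8k = 2904.265666… → ⌈·⌉ = 2905
j=10: r + 9k = 3234.599 → ⌈·⌉ = 3235
j=11: r + 10k = 3564.932333… → ⌈·⌉ = 3565
j=12: r + 11k = 3895.265666… → ⌈·⌉ = 3896
j=13: r + 12k = 4225.599 → ⌈·⌉ = 4226
j=14: r + 13k = 4555.932333… → ⌈·⌉ = 4556
j=15: r + 14k = 4886.265666… → ⌈·⌉ = 4887

262, 592, 923, 1253, 1583, 1914, 2244, 2574, 2905, 3235, 3565, 3896, 4226, 4556, 4887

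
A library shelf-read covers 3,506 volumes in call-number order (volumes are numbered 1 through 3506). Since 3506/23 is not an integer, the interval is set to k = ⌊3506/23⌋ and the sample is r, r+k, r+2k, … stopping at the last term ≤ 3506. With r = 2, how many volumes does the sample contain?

k = ⌊3506/23⌋ = 152
Achieved size = ⌊(3506 − 2)/152⌋ + 1 = ⌊3504/152⌋ + 1 = 23 + 1 = 24
(last selection: 2 + 23×152 = 3498 ≤ 3506; next would be 3650 > 3506)

24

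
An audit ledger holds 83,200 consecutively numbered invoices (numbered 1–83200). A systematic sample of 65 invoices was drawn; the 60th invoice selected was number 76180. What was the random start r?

660

k = 83200/65 = 1280
r = 76180 − (60−1)×1280 = 76180 − 75520 = 660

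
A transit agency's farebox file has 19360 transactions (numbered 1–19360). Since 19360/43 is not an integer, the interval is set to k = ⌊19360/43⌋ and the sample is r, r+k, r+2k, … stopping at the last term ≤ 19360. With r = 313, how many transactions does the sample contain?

k = ⌊19360/43⌋ = 450
Achieved size = ⌊(19360 − 313)/450⌋ + 1 = ⌊19047/450⌋ + 1 = 42 + 1 = 43
(last selection: 313 + 42×450 = 19213 ≤ 19360; next would be 19663 > 19360)

43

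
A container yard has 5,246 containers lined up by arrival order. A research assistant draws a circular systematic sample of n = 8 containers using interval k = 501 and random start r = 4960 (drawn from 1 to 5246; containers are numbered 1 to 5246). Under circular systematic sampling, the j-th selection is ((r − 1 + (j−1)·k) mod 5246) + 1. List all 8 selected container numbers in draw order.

Selection 1: 4960
Selection 2: 4960 + 501 = 5461 → 5461 − 5246 = 215
Selection 3: 215 + 501 = 716
Selection 4: 716 + 501 = 1217
Selection 5: 1217 + 501 = 1718
Selection 6: 1718 + 501 = 2219
Selection 7: 2219 + 501 = 2720
Selection 8: 2720 + 501 = 3221

4960, 215, 716, 1217, 1718, 2219, 2720, 3221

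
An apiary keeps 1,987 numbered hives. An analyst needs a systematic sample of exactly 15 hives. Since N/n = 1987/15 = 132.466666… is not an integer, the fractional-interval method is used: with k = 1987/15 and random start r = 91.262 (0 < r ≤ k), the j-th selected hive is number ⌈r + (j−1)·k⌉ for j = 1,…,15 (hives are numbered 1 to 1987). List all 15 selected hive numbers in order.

92, 224, 357, 489, 622, 754, 887, 1019, 1151, 1284, 1416, 1549, 1681, 1814, 1946

j=1: r + 0k = 91.262 → ⌈·⌉ = 92
j=2: r + 1k = 223.728666… → ⌈·⌉ = 224
j=3: r + 2k = 356.195333… → ⌈·⌉ = 357
j=4: r + 3k = 488.662 → ⌈·⌉ = 489
j=5: r + 4k = 621.128666… → ⌈·⌉ = 622
j=6: r + 5k = 753.595333… → ⌈·⌉ = 754
j=7: r + 6k = 886.062 → ⌈·⌉ = 887
j=8: r + 7k = 1018.528666… → ⌈·⌉ = 1019
j=9: r + 8k = 1150.995333… → ⌈·⌉ = 1151
j=10: r + 9k = 1283.462 → ⌈·⌉ = 1284
j=11: r + 10k = 1415.928666… → ⌈·⌉ = 1416
j=12: r + 11k = 1548.395333… → ⌈·⌉ = 1549
j=13: r + 12k = 1680.862 → ⌈·⌉ = 1681
j=14: r + 13k = 1813.328666… → ⌈·⌉ = 1814
j=15: r + 14k = 1945.795333… → ⌈·⌉ = 1946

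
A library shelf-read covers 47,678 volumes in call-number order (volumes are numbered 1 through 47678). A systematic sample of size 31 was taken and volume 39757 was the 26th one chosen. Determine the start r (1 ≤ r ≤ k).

1307

k = 47678/31 = 1538
r = 39757 − (26−1)×1538 = 39757 − 38450 = 1307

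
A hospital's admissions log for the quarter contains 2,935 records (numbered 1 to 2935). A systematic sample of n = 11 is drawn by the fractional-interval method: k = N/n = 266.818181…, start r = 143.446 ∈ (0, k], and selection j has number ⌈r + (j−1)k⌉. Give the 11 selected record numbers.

j=1: r + 0k = 143.446 → ⌈·⌉ = 144
j=2: r + 1k = 410.264181… → ⌈·⌉ = 411
j=3: r + 2k = 677.082363… → ⌈·⌉ = 678
j=4: r + 3k = 943.900545… → ⌈·⌉ = 944
j=5: r + 4k = 1210.718727… → ⌈·⌉ = 1211
j=6: r + 5k = 1477.536909… → ⌈·⌉ = 1478
j=7: r + 6k = 1744.355090… → ⌈·⌉ = 1745
j=8: r + 7k = 2011.173272… → ⌈·⌉ = 2012
j=9: r + 8k = 2277.991454… → ⌈·⌉ = 2278
j=10: r + 9k = 2544.809636… → ⌈·⌉ = 2545
j=11: r + 10k = 2811.627818… → ⌈·⌉ = 2812

144, 411, 678, 944, 1211, 1478, 1745, 2012, 2278, 2545, 2812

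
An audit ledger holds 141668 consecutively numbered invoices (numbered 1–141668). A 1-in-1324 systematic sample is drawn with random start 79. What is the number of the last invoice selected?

140423

k = 1324
107th selection = r + (107−1)·k = 79 + 106×1324 = 79 + 140344 = 140423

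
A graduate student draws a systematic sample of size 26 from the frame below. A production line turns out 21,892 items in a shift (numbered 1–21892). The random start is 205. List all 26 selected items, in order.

205, 1047, 1889, 2731, 3573, 4415, 5257, 6099, 6941, 7783, 8625, 9467, 10309, 11151, 11993, 12835, 13677, 14519, 15361, 16203, 17045, 17887, 18729, 19571, 20413, 21255

k = N/n = 21892/26 = 842
item 1: 205
item 2: 205 + 842 = 1047
item 3: 1047 + 842 = 1889
item 4: 1889 + 842 = 2731
item 5: 2731 + 842 = 3573
item 6: 3573 + 842 = 4415
item 7: 4415 + 842 = 5257
item 8: 5257 + 842 = 6099
item 9: 6099 + 842 = 6941
item 10: 6941 + 842 = 7783
item 11: 7783 + 842 = 8625
item 12: 8625 + 842 = 9467
item 13: 9467 + 842 = 10309
item 14: 10309 + 842 = 11151
item 15: 11151 + 842 = 11993
item 16: 11993 + 842 = 12835
item 17: 12835 + 842 = 13677
item 18: 13677 + 842 = 14519
item 19: 14519 + 842 = 15361
item 20: 15361 + 842 = 16203
item 21: 16203 + 842 = 17045
item 22: 17045 + 842 = 17887
item 23: 17887 + 842 = 18729
item 24: 18729 + 842 = 19571
item 25: 19571 + 842 = 20413
item 26: 20413 + 842 = 21255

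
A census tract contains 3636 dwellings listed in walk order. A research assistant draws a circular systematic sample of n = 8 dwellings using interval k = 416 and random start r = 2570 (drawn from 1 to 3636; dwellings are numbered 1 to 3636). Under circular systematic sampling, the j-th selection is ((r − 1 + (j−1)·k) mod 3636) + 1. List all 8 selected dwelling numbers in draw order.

Selection 1: 2570
Selection 2: 2570 + 416 = 2986
Selection 3: 2986 + 416 = 3402
Selection 4: 3402 + 416 = 3818 → 3818 − 3636 = 182
Selection 5: 182 + 416 = 598
Selection 6: 598 + 416 = 1014
Selection 7: 1014 + 416 = 1430
Selection 8: 1430 + 416 = 1846

2570, 2986, 3402, 182, 598, 1014, 1430, 1846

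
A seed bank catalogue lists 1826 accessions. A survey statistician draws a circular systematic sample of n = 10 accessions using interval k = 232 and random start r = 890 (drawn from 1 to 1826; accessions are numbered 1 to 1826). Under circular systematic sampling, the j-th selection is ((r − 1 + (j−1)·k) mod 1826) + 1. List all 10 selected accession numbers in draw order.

Selection 1: 890
Selection 2: 890 + 232 = 1122
Selection 3: 1122 + 232 = 1354
Selection 4: 1354 + 232 = 1586
Selection 5: 1586 + 232 = 1818
Selection 6: 1818 + 232 = 2050 → 2050 − 1826 = 224
Selection 7: 224 + 232 = 456
Selection 8: 456 + 232 = 688
Selection 9: 688 + 232 = 920
Selection 10: 920 + 232 = 1152

890, 1122, 1354, 1586, 1818, 224, 456, 688, 920, 1152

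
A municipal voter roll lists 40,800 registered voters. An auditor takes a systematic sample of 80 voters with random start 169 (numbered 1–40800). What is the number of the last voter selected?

40459

k = 40800/80 = 510
80th selection = r + (80−1)·k = 169 + 79×510 = 169 + 40290 = 40459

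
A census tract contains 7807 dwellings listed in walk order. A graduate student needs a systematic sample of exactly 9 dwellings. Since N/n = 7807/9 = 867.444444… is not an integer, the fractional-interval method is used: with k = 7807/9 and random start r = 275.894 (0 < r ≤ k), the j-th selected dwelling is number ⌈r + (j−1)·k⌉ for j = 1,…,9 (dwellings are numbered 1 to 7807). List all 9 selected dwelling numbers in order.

276, 1144, 2011, 2879, 3746, 4614, 5481, 6349, 7216

j=1: r + 0k = 275.894 → ⌈·⌉ = 276
j=2: r + 1k = 1143.338444… → ⌈·⌉ = 1144
j=3: r + 2k = 2010.782888… → ⌈·⌉ = 2011
j=4: r + 3k = 2878.227333… → ⌈·⌉ = 2879
j=5: r + 4k = 3745.671777… → ⌈·⌉ = 3746
j=6: r + 5k = 4613.116222… → ⌈·⌉ = 4614
j=7: r + 6k = 5480.560666… → ⌈·⌉ = 5481
j=8: r + 7k = 6348.005111… → ⌈·⌉ = 6349
j=9: r + 8k = 7215.449555… → ⌈·⌉ = 7216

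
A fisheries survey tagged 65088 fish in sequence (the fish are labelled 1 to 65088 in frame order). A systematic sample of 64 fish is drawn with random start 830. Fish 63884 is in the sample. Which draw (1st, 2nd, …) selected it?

k = 65088/64 = 1017
position = (63884 − 830)/1017 + 1 = 63054/1017 + 1 = 62 + 1 = 63

63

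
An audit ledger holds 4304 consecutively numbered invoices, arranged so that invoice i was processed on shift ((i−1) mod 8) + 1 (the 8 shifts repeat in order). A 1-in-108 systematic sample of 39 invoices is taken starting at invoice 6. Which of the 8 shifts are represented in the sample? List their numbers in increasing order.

Consecutive selections differ by k = 108, so their shift numbers differ by 108 mod 8 = 4.
gcd(108, 8) = 4, so the sample visits 8/4 = 2 distinct residues mod 8.
Start 6 is shift 6; the shifts hit are 2, 6.

2, 6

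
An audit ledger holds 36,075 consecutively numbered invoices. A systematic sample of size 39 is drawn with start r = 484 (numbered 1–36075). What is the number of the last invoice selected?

35634

k = 36075/39 = 925
39th selection = r + (39−1)·k = 484 + 38×925 = 484 + 35150 = 35634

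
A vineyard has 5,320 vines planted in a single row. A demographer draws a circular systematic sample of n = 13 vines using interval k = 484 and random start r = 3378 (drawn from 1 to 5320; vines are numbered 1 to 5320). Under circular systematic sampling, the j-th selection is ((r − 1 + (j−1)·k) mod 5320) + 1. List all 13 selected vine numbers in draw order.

Selection 1: 3378
Selection 2: 3378 + 484 = 3862
Selection 3: 3862 + 484 = 4346
Selection 4: 4346 + 484 = 4830
Selection 5: 4830 + 484 = 5314
Selection 6: 5314 + 484 = 5798 → 5798 − 5320 = 478
Selection 7: 478 + 484 = 962
Selection 8: 962 + 484 = 1446
Selection 9: 1446 + 484 = 1930
Selection 10: 1930 + 484 = 2414
Selection 11: 2414 + 484 = 2898
Selection 12: 2898 + 484 = 3382
Selection 13: 3382 + 484 = 3866

3378, 3862, 4346, 4830, 5314, 478, 962, 1446, 1930, 2414, 2898, 3382, 3866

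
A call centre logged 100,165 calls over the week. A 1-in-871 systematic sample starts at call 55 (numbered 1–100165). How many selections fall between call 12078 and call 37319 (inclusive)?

k = 871
First selection ≥ 12078: 55 + ⌈(12078−55)/871⌉·871 = 55 + 14×871 = 12249
Last selection ≤ 37319: 55 + ⌊(37319−55)/871⌋·871 = 55 + 42×871 = 36637
Count = 42 − 14 + 1 = 29

29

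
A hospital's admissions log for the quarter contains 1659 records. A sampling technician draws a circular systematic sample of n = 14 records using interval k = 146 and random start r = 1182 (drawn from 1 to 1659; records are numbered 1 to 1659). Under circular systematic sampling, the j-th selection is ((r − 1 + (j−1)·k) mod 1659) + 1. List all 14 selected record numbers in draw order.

Selection 1: 1182
Selection 2: 1182 + 146 = 1328
Selection 3: 1328 + 146 = 1474
Selection 4: 1474 + 146 = 1620
Selection 5: 1620 + 146 = 1766 → 1766 − 1659 = 107
Selection 6: 107 + 146 = 253
Selection 7: 253 + 146 = 399
Selection 8: 399 + 146 = 545
Selection 9: 545 + 146 = 691
Selection 10: 691 + 146 = 837
Selection 11: 837 + 146 = 983
Selection 12: 983 + 146 = 1129
Selection 13: 1129 + 146 = 1275
Selection 14: 1275 + 146 = 1421

1182, 1328, 1474, 1620, 107, 253, 399, 545, 691, 837, 983, 1129, 1275, 1421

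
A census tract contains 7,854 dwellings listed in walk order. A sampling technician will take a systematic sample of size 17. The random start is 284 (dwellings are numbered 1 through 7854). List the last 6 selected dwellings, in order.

k = N/n = 7854/17 = 462
12th selection = 284 + 11×462 = 5366
13th: 5366 + 462 = 5828
14th: 5828 + 462 = 6290
15th: 6290 + 462 = 6752
16th: 6752 + 462 = 7214
17th: 7214 + 462 = 7676

5366, 5828, 6290, 6752, 7214, 7676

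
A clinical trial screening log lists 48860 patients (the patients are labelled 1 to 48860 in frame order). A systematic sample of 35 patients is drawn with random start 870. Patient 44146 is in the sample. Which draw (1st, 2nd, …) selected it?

k = 48860/35 = 1396
position = (44146 − 870)/1396 + 1 = 43276/1396 + 1 = 31 + 1 = 32

32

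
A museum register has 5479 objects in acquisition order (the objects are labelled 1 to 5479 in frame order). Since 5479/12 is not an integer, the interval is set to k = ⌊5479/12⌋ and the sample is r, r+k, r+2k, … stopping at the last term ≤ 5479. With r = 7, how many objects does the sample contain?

13

k = ⌊5479/12⌋ = 456
Achieved size = ⌊(5479 − 7)/456⌋ + 1 = ⌊5472/456⌋ + 1 = 12 + 1 = 13
(last selection: 7 + 12×456 = 5479 ≤ 5479; next would be 5935 > 5479)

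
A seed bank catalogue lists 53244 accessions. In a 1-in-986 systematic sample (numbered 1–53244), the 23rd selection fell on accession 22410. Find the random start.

718

k = 986
r = 22410 − (23−1)×986 = 22410 − 21692 = 718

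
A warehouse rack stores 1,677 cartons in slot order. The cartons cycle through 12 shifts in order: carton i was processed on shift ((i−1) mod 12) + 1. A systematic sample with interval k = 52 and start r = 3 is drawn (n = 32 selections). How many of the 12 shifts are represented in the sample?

3

Consecutive selections differ by k = 52, so their shift numbers differ by 52 mod 12 = 4.
gcd(52, 12) = 4, so the sample visits 12/4 = 3 distinct residues mod 12.
Start 3 is shift 3; the shifts hit are 3, 7, 11.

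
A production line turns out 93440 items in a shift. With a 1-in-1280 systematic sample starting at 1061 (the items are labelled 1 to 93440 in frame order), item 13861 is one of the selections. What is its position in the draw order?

k = 1280
position = (13861 − 1061)/1280 + 1 = 12800/1280 + 1 = 10 + 1 = 11

11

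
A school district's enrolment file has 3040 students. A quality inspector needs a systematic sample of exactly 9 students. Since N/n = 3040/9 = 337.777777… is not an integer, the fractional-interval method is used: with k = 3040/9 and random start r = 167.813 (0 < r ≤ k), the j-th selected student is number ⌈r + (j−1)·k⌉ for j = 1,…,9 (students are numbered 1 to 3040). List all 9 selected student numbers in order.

168, 506, 844, 1182, 1519, 1857, 2195, 2533, 2871

j=1: r + 0k = 167.813 → ⌈·⌉ = 168
j=2: r + 1k = 505.590777… → ⌈·⌉ = 506
j=3: r + 2k = 843.368555… → ⌈·⌉ = 844
j=4: r + 3k = 1181.146333… → ⌈·⌉ = 1182
j=5: r + 4k = 1518.924111… → ⌈·⌉ = 1519
j=6: r + 5k = 1856.701888… → ⌈·⌉ = 1857
j=7: r + 6k = 2194.479666… → ⌈·⌉ = 2195
j=8: r + 7k = 2532.257444… → ⌈·⌉ = 2533
j=9: r + 8k = 2870.035222… → ⌈·⌉ = 2871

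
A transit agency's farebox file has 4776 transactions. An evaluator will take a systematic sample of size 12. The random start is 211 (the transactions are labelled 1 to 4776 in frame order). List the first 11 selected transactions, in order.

k = N/n = 4776/12 = 398
transaction 1: 211
transaction 2: 211 + 398 = 609
transaction 3: 609 + 398 = 1007
transaction 4: 1007 + 398 = 1405
transaction 5: 1405 + 398 = 1803
transaction 6: 1803 + 398 = 2201
transaction 7: 2201 + 398 = 2599
transaction 8: 2599 + 398 = 2997
transaction 9: 2997 + 398 = 3395
transaction 10: 3395 + 398 = 3793
transaction 11: 3793 + 398 = 4191

211, 609, 1007, 1405, 1803, 2201, 2599, 2997, 3395, 3793, 4191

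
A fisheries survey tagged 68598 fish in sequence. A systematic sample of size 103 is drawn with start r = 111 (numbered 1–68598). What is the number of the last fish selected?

k = 68598/103 = 666
103rd selection = r + (103−1)·k = 111 + 102×666 = 111 + 67932 = 68043

68043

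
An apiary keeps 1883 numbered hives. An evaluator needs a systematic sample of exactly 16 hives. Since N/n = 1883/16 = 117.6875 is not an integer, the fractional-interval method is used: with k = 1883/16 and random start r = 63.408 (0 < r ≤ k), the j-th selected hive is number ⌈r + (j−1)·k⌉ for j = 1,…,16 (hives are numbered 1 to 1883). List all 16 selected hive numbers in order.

j=1: r + 0k = 63.408 → ⌈·⌉ = 64
j=2: r + 1k = 181.0955 → ⌈·⌉ = 182
j=3: r + 2k = 298.783 → ⌈·⌉ = 299
j=4: r + 3k = 416.4705 → ⌈·⌉ = 417
j=5: r + 4k = 534.158 → ⌈·⌉ = 535
j=6: r + 5k = 651.8455 → ⌈·⌉ = 652
j=7: r + 6k = 769.533 → ⌈·⌉ = 770
j=8: r + 7k = 887.2205 → ⌈·⌉ = 888
j=9: r + 8k = 1004.908 → ⌈·⌉ = 1005
j=10: r + 9k = 1122.5955 → ⌈·⌉ = 1123
j=11: r + 10k = 1240.283 → ⌈·⌉ = 1241
j=12: r + 11k = 1357.9705 → ⌈·⌉ = 1358
j=13: r + 12k = 1475.658 → ⌈·⌉ = 1476
j=14: r + 13k = 1593.3455 → ⌈·⌉ = 1594
j=15: r + 14k = 1711.033 → ⌈·⌉ = 1712
j=16: r + 15k = 1828.7205 → ⌈·⌉ = 1829

64, 182, 299, 417, 535, 652, 770, 888, 1005, 1123, 1241, 1358, 1476, 1594, 1712, 1829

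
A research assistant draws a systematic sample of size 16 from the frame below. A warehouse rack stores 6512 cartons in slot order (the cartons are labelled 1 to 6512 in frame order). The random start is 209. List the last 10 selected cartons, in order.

k = N/n = 6512/16 = 407
7th selection = 209 + 6×407 = 2651
8th: 2651 + 407 = 3058
9th: 3058 + 407 = 3465
10th: 3465 + 407 = 3872
11th: 3872 + 407 = 4279
12th: 4279 + 407 = 4686
13th: 4686 + 407 = 5093
14th: 5093 + 407 = 5500
15th: 5500 + 407 = 5907
16th: 5907 + 407 = 6314

2651, 3058, 3465, 3872, 4279, 4686, 5093, 5500, 5907, 6314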